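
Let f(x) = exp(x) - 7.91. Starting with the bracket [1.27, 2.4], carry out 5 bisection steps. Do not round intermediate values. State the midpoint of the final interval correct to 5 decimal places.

2.06453

f(1.270000) = -4.349147, f(2.400000) = 3.113176 (opposite signs)
step 1: m = 1.835000, f(m) = -1.644866 < 0 → root in [1.835000, 2.400000]
step 2: m = 2.117500, f(m) = 0.400336 > 0 → root in [1.835000, 2.117500]
step 3: m = 1.976250, f(m) = -0.694366 < 0 → root in [1.976250, 2.117500]
step 4: m = 2.046875, f(m) = -0.166336 < 0 → root in [2.046875, 2.117500]
step 5: m = 2.082187, f(m) = 0.111998 > 0 → root in [2.046875, 2.082187]
Midpoint of [2.046875, 2.082187] = 2.064531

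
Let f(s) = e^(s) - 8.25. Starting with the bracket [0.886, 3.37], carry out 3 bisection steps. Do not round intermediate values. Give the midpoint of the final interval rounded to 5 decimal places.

1.97275

f(0.886000) = -5.824591, f(3.370000) = 20.828527 (opposite signs)
step 1: m = 2.128000, f(m) = 0.148054 > 0 → root in [0.886000, 2.128000]
step 2: m = 1.507000, f(m) = -3.736829 < 0 → root in [1.507000, 2.128000]
step 3: m = 1.817500, f(m) = -2.093552 < 0 → root in [1.817500, 2.128000]
Midpoint of [1.817500, 2.128000] = 1.972750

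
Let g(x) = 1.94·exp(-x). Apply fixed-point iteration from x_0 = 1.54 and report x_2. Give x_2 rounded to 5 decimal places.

1.27991

x_1 = g(1.540000) = 0.415899
x_2 = g(0.415899) = 1.279909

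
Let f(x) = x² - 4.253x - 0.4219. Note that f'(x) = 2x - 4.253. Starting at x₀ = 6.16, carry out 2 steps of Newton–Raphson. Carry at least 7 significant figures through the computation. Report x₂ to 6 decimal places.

x_0 = 6.160000: f = 11.325220, f' = 8.067000 → x_1 = 6.160000 - (11.325220)/(8.067000) = 4.756105
x_1 = 4.756105: f = 1.970921, f' = 5.259210 → x_2 = 4.756105 - (1.970921)/(5.259210) = 4.381349

4.381349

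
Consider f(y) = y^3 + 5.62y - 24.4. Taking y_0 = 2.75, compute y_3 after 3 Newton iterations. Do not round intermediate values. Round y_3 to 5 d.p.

f'(y) = 3y^2 + 5.62
y_0 = 2.750000: f = 11.851875, f' = 28.307500 → y_1 = 2.750000 - (11.851875)/(28.307500) = 2.331317
y_1 = 2.331317: f = 1.372796, f' = 21.925114 → y_2 = 2.331317 - (1.372796)/(21.925114) = 2.268704
y_2 = 2.268704: f = 0.027173, f' = 21.061052 → y_3 = 2.268704 - (0.027173)/(21.061052) = 2.267414

2.26741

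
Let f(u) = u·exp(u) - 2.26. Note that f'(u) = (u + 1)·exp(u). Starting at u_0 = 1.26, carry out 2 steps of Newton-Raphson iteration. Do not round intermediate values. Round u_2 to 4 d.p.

u_0 = 1.260000: f = 2.182031, f' = 7.967453 → u_1 = 1.260000 - (2.182031)/(7.967453) = 0.986132
u_1 = 0.986132: f = 0.383666, f' = 5.324511 → u_2 = 0.986132 - (0.383666)/(5.324511) = 0.914075

0.9141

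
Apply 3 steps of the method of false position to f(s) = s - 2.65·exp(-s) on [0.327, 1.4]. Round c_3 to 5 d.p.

f(0.327000) = -1.583872, f(1.400000) = 0.746518
step 1: c = 1.056275, f(c) = 0.134740 > 0 → new bracket [0.327000, 1.056275]
step 2: c = 0.999099, f(c) = 0.023340 > 0 → new bracket [0.327000, 0.999099]
step 3: c = 0.989339, f(c) = 0.004009 > 0 → new bracket [0.327000, 0.989339]

0.98934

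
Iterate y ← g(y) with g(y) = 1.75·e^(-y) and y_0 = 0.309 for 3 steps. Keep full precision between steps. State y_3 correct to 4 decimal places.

y_1 = g(0.309000) = 1.284816
y_2 = g(1.284816) = 0.484227
y_3 = g(0.484227) = 1.078303

1.0783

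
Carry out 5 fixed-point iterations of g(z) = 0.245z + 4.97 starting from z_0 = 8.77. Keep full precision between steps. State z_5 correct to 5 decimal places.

6.58471

z_1 = g(8.770000) = 7.118650
z_2 = g(7.118650) = 6.714069
z_3 = g(6.714069) = 6.614947
z_4 = g(6.614947) = 6.590662
z_5 = g(6.590662) = 6.584712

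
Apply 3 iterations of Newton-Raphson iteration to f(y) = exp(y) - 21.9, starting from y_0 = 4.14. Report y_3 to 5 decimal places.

3.08895

f'(y) = exp(y)
y_0 = 4.140000: f = 40.902821, f' = 62.802821 → y_1 = 4.140000 - (40.902821)/(62.802821) = 3.488710
y_1 = 3.488710: f = 10.843696, f' = 32.743696 → y_2 = 3.488710 - (10.843696)/(32.743696) = 3.157541
y_2 = 3.157541: f = 1.612718, f' = 23.512718 → y_3 = 3.157541 - (1.612718)/(23.512718) = 3.088952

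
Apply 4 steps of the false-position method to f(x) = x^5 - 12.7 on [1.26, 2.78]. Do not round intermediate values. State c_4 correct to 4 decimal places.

f(1.260000) = -9.524203, f(2.780000) = 153.344303
step 1: c = 1.348886, f(c) = -8.234431 < 0 → new bracket [1.348886, 2.780000]
step 2: c = 1.421819, f(c) = -6.889387 < 0 → new bracket [1.421819, 2.780000]
step 3: c = 1.480215, f(c) = -5.594009 < 0 → new bracket [1.480215, 2.780000]
step 4: c = 1.525963, f(c) = -4.425920 < 0 → new bracket [1.525963, 2.780000]

1.5260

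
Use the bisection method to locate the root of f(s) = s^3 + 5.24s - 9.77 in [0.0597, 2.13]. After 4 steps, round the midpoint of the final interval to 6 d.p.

1.418334

f(0.059700) = -9.456959, f(2.130000) = 11.054797 (opposite signs)
step 1: m = 1.094850, f(m) = -2.720593 < 0 → root in [1.094850, 2.130000]
step 2: m = 1.612425, f(m) = 2.871274 > 0 → root in [1.094850, 1.612425]
step 3: m = 1.353638, f(m) = -0.196623 < 0 → root in [1.353638, 1.612425]
step 4: m = 1.483031, f(m) = 1.262836 > 0 → root in [1.353638, 1.483031]
Midpoint of [1.353638, 1.483031] = 1.418334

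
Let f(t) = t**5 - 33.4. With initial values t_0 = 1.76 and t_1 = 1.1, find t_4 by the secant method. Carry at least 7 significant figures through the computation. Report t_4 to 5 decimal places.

1.83438

f(t_0) = -16.512579, f(t_1) = -31.789490
t_2 = 1.100000 - (-31.789490)·(1.100000 - 1.760000)/(-31.789490 - (-16.512579)) = 2.473384; f(t_2) = 59.167303
t_3 = 2.473384 - (59.167303)·(2.473384 - 1.100000)/(59.167303 - (-31.789490)) = 1.579999; f(t_3) = -23.553450
t_4 = 1.579999 - (-23.553450)·(1.579999 - 2.473384)/(-23.553450 - (59.167303)) = 1.834376; f(t_4) = -12.629719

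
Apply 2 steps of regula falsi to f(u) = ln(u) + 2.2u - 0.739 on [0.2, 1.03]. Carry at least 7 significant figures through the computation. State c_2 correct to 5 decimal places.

0.59741

False-position update: c = (a·f(b) − b·f(a))/(f(b) − f(a)); replace the endpoint whose sign matches f(c).
f(0.200000) = -1.908438, f(1.030000) = 1.556559
step 1: c = 0.657144, f(c) = 0.286866 > 0 → new bracket [0.200000, 0.657144]
step 2: c = 0.597408, f(c) = 0.060143 > 0 → new bracket [0.200000, 0.597408]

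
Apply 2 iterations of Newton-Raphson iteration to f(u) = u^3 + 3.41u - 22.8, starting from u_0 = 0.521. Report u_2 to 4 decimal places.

3.7545

f'(u) = 3u^2 + 3.41
u_0 = 0.521000: f = -20.881969, f' = 4.224323 → u_1 = 0.521000 - (-20.881969)/(4.224323) = 5.464270
u_1 = 5.464270: f = 158.986684, f' = 92.984741 → u_2 = 5.464270 - (158.986684)/(92.984741) = 3.754455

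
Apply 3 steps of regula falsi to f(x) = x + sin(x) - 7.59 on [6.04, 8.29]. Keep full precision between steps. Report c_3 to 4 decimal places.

f(6.040000) = -1.790795, f(8.290000) = 1.606440
step 1: c = 7.226049, f(c) = 0.445293 > 0 → new bracket [6.040000, 7.226049]
step 2: c = 6.989860, f(c) = 0.049169 > 0 → new bracket [6.040000, 6.989860]
step 3: c = 6.964477, f(c) = 0.004275 > 0 → new bracket [6.040000, 6.964477]

6.9645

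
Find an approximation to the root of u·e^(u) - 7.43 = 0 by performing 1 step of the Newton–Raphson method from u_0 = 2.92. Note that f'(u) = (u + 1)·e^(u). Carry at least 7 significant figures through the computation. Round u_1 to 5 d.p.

u_0 = 2.920000: f = 46.710559, f' = 72.681847 → u_1 = 2.920000 - (46.710559)/(72.681847) = 2.277328

2.27733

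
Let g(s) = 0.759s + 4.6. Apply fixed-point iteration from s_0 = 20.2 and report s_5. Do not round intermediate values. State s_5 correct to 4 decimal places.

19.3675

s_1 = g(20.200000) = 19.931800
s_2 = g(19.931800) = 19.728236
s_3 = g(19.728236) = 19.573731
s_4 = g(19.573731) = 19.456462
s_5 = g(19.456462) = 19.367455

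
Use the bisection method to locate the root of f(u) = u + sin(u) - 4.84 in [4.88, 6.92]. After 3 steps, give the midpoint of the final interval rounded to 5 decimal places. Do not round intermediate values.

5.51750

f(4.880000) = -0.945986, f(6.920000) = 2.674637 (opposite signs)
step 1: m = 5.900000, f(m) = 0.686123 > 0 → root in [4.880000, 5.900000]
step 2: m = 5.390000, f(m) = -0.229073 < 0 → root in [5.390000, 5.900000]
step 3: m = 5.645000, f(m) = 0.209261 > 0 → root in [5.390000, 5.645000]
Midpoint of [5.390000, 5.645000] = 5.517500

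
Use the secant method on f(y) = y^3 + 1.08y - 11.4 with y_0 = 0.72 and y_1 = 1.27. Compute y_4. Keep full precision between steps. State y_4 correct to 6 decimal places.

f(y_0) = -10.249152, f(y_1) = -7.980017
y_2 = 1.270000 - (-7.980017)·(1.270000 - 0.720000)/(-7.980017 - (-10.249152)) = 3.204221; f(y_2) = 24.958410
y_3 = 3.204221 - (24.958410)·(3.204221 - 1.270000)/(24.958410 - (-7.980017)) = 1.738605; f(y_3) = -4.266941
y_4 = 1.738605 - (-4.266941)·(1.738605 - 3.204221)/(-4.266941 - (24.958410)) = 1.952587; f(y_4) = -1.846779

1.952587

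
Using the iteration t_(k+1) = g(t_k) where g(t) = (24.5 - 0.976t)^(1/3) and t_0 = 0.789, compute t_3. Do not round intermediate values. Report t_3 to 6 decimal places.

t_1 = g(0.789000) = 2.873639
t_2 = g(2.873639) = 2.789044
t_3 = g(2.789044) = 2.792578

2.792578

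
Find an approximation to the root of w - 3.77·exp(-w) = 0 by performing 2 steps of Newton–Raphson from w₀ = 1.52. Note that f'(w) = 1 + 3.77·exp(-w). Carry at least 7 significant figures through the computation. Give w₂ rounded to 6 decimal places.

1.169775

w_0 = 1.520000: f = 0.695456, f' = 1.824544 → w_1 = 1.520000 - (0.695456)/(1.824544) = 1.138833
w_1 = 1.138833: f = -0.068293, f' = 2.207126 → w_2 = 1.138833 - (-0.068293)/(2.207126) = 1.169775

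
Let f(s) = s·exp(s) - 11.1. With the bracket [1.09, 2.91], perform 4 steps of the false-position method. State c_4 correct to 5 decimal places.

1.72952

False-position update: c = (a·f(b) − b·f(a))/(f(b) − f(a)); replace the endpoint whose sign matches f(c).
f(1.090000) = -7.858041, f(2.910000) = 42.318284
step 1: c = 1.375028, f(c) = -5.661511 < 0 → new bracket [1.375028, 2.910000]
step 2: c = 1.556151, f(c) = -3.723005 < 0 → new bracket [1.556151, 2.910000]
step 3: c = 1.665626, f(c) = -2.290528 < 0 → new bracket [1.665626, 2.910000]
step 4: c = 1.729521, f(c) = -1.349040 < 0 → new bracket [1.729521, 2.910000]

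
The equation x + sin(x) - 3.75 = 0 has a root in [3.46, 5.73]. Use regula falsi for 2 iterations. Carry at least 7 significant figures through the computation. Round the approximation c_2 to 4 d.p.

4.5091

f(3.460000) = -0.603054, f(5.730000) = 1.454600
step 1: c = 4.125288, f(c) = -0.457262 < 0 → new bracket [4.125288, 5.730000]
step 2: c = 4.509089, f(c) = -0.220317 < 0 → new bracket [4.509089, 5.730000]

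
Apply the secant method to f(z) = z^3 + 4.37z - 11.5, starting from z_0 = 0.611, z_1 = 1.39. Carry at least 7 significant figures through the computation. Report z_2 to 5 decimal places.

1.75414

f(z_0) = -8.601831, f(z_1) = -2.740081
z_2 = 1.390000 - (-2.740081)·(1.390000 - 0.611000)/(-2.740081 - (-8.601831)) = 1.754144; f(z_2) = 1.563152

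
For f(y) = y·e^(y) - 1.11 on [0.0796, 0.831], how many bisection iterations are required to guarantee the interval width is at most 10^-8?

Initial width b − a = 0.831 − 0.0796 = 0.751400.
After n steps the width is (b−a)/2^n; need (b−a)/2^n ≤ 10^-8.
So n ≥ log₂(0.751400/10^-8) = log₂(75140000.0000) ≈ 26.1631.
Hence n = 27.

27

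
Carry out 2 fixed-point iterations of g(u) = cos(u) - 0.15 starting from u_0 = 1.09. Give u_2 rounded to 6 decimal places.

u_1 = g(1.090000) = 0.312485
u_2 = g(0.312485) = 0.801572

0.801572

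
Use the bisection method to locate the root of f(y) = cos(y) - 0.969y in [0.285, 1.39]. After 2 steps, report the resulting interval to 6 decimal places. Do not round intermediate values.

f(0.285000) = 0.683497, f(1.390000) = -1.167097 (opposite signs)
step 1: m = 0.837500, f(m) = -0.142215 < 0 → root in [0.285000, 0.837500]
step 2: m = 0.561250, f(m) = 0.302739 > 0 → root in [0.561250, 0.837500]

[0.561250, 0.837500]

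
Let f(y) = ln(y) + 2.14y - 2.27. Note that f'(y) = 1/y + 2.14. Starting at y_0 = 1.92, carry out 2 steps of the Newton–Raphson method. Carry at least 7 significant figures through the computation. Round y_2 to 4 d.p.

y_0 = 1.920000: f = 2.491125, f' = 2.660833 → y_1 = 1.920000 - (2.491125)/(2.660833) = 0.983780
y_1 = 0.983780: f = -0.181064, f' = 3.156487 → y_2 = 0.983780 - (-0.181064)/(3.156487) = 1.041142

1.0411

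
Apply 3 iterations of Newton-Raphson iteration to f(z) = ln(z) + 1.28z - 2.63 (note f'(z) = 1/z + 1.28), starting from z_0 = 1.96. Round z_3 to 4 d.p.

1.6591

Newton update: z ← z − f(z)/f'(z).
z_0 = 1.960000: f = 0.551744, f' = 1.790204 → z_1 = 1.960000 - (0.551744)/(1.790204) = 1.651798
z_1 = 1.651798: f = -0.013834, f' = 1.885401 → z_2 = 1.651798 - (-0.013834)/(1.885401) = 1.659136
z_2 = 1.659136: f = -0.000010, f' = 1.882724 → z_3 = 1.659136 - (-0.000010)/(1.882724) = 1.659141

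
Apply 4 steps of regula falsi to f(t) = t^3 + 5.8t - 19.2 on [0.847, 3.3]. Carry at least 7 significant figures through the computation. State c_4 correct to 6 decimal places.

1.955499

f(0.847000) = -13.679755, f(3.300000) = 35.877000
step 1: c = 1.524131, f(c) = -6.819516 < 0 → new bracket [1.524131, 3.300000]
step 2: c = 1.807774, f(c) = -2.807015 < 0 → new bracket [1.807774, 3.300000]
step 3: c = 1.916054, f(c) = -1.052545 < 0 → new bracket [1.916054, 3.300000]
step 4: c = 1.955499, f(c) = -0.380330 < 0 → new bracket [1.955499, 3.300000]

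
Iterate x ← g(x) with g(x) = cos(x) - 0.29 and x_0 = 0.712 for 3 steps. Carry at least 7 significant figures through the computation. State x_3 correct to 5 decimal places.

0.53370

x_1 = g(0.712000) = 0.467057
x_2 = g(0.467057) = 0.602897
x_3 = g(0.602897) = 0.533696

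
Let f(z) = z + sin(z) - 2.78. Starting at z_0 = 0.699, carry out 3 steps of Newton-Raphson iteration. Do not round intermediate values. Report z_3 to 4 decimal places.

1.8070

Newton update: z ← z − f(z)/f'(z).
f'(z) = 1 + cos(z)
z_0 = 0.699000: f = -1.437547, f' = 1.765486 → z_1 = 0.699000 - (-1.437547)/(1.765486) = 1.513250
z_1 = 1.513250: f = -0.268405, f' = 1.057514 → z_2 = 1.513250 - (-0.268405)/(1.057514) = 1.767058
z_2 = 1.767058: f = -0.032140, f' = 0.804996 → z_3 = 1.767058 - (-0.032140)/(0.804996) = 1.806983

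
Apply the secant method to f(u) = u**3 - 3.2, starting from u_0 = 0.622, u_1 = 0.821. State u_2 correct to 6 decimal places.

2.505038

Secant update: u_(k+1) = u_k − f(u_k)·(u_k − u_(k-1))/(f(u_k) − f(u_(k-1))).
f(u_0) = -2.959358, f(u_1) = -2.646612
u_2 = 0.821000 - (-2.646612)·(0.821000 - 0.622000)/(-2.646612 - (-2.959358)) = 2.505038; f(u_2) = 12.519654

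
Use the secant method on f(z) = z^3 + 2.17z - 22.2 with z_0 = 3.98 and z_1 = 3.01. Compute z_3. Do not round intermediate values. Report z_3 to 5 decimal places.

2.57635

Secant update: z_(k+1) = z_k − f(z_k)·(z_k − z_(k-1))/(f(z_k) − f(z_(k-1))).
f(z_0) = 49.481392, f(z_1) = 11.602601
z_2 = 3.010000 - (11.602601)·(3.010000 - 3.980000)/(11.602601 - (49.481392)) = 2.712881; f(z_2) = 3.652996
z_3 = 2.712881 - (3.652996)·(2.712881 - 3.010000)/(3.652996 - (11.602601)) = 2.576349; f(z_3) = 0.491375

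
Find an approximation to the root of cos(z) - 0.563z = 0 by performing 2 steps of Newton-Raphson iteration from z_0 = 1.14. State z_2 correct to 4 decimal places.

0.9838

Newton update: z ← z − f(z)/f'(z).
f'(z) = -sin(z) - 0.563
z_0 = 1.140000: f = -0.224225, f' = -1.471633 → z_1 = 1.140000 - (-0.224225)/(-1.471633) = 0.987635
z_1 = 0.987635: f = -0.005373, f' = -1.397726 → z_2 = 0.987635 - (-0.005373)/(-1.397726) = 0.983791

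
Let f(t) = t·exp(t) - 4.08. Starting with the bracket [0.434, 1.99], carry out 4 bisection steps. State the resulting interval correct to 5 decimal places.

f(0.434000) = -3.410156, f(1.990000) = 10.477912 (opposite signs)
step 1: m = 1.212000, f(m) = -0.007440 < 0 → root in [1.212000, 1.990000]
step 2: m = 1.601000, f(m) = 3.857739 > 0 → root in [1.212000, 1.601000]
step 3: m = 1.406500, f(m) = 1.660833 > 0 → root in [1.212000, 1.406500]
step 4: m = 1.309250, f(m) = 0.768670 > 0 → root in [1.212000, 1.309250]

[1.21200, 1.30925]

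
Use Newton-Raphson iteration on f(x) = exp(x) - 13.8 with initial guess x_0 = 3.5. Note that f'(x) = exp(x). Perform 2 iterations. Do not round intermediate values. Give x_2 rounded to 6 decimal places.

2.663451

x_0 = 3.500000: f = 19.315452, f' = 33.115452 → x_1 = 3.500000 - (19.315452)/(33.115452) = 2.916724
x_1 = 2.916724: f = 4.680644, f' = 18.480644 → x_2 = 2.916724 - (4.680644)/(18.480644) = 2.663451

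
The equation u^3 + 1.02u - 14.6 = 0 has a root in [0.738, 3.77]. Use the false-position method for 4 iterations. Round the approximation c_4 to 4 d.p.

2.2261

False-position update: c = (a·f(b) − b·f(a))/(f(b) − f(a)); replace the endpoint whose sign matches f(c).
f(0.738000) = -13.445293, f(3.770000) = 42.828033
step 1: c = 1.462431, f(c) = -9.980615 < 0 → new bracket [1.462431, 3.770000]
step 2: c = 1.898552, f(c) = -5.820150 < 0 → new bracket [1.898552, 3.770000]
step 3: c = 2.122447, f(c) = -2.873941 < 0 → new bracket [2.122447, 3.770000]
step 4: c = 2.226053, f(c) = -1.298645 < 0 → new bracket [2.226053, 3.770000]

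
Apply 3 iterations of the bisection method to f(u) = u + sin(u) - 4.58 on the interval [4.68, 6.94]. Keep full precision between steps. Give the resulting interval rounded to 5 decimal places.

[5.24500, 5.52750]

f(4.680000) = -0.899476, f(6.940000) = 2.970597 (opposite signs)
step 1: m = 5.810000, f(m) = 0.774276 > 0 → root in [4.680000, 5.810000]
step 2: m = 5.245000, f(m) = -0.196484 < 0 → root in [5.245000, 5.810000]
step 3: m = 5.527500, f(m) = 0.261712 > 0 → root in [5.245000, 5.527500]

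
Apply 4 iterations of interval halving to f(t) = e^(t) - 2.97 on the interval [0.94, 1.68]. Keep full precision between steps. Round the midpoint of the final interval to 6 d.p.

f(0.940000) = -0.410019, f(1.680000) = 2.395556 (opposite signs)
step 1: m = 1.310000, f(m) = 0.736174 > 0 → root in [0.940000, 1.310000]
step 2: m = 1.125000, f(m) = 0.110217 > 0 → root in [0.940000, 1.125000]
step 3: m = 1.032500, f(m) = -0.161923 < 0 → root in [1.032500, 1.125000]
step 4: m = 1.078750, f(m) = -0.028999 < 0 → root in [1.078750, 1.125000]
Midpoint of [1.078750, 1.125000] = 1.101875

1.101875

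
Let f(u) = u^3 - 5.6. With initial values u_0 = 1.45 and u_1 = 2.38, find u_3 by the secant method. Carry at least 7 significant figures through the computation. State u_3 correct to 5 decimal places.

1.74801

f(u_0) = -2.551375, f(u_1) = 7.881272
u_2 = 2.380000 - (7.881272)·(2.380000 - 1.450000)/(7.881272 - (-2.551375)) = 1.677438; f(u_2) = -0.880029
u_3 = 1.677438 - (-0.880029)·(1.677438 - 2.380000)/(-0.880029 - (7.881272)) = 1.748007; f(u_3) = -0.258917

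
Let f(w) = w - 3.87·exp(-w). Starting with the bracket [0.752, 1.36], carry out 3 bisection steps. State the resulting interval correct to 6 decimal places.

[1.132000, 1.208000]

f(0.752000) = -1.072406, f(1.360000) = 0.366723 (opposite signs)
step 1: m = 1.056000, f(m) = -0.290158 < 0 → root in [1.056000, 1.360000]
step 2: m = 1.208000, f(m) = 0.051666 > 0 → root in [1.056000, 1.208000]
step 3: m = 1.132000, f(m) = -0.115641 < 0 → root in [1.132000, 1.208000]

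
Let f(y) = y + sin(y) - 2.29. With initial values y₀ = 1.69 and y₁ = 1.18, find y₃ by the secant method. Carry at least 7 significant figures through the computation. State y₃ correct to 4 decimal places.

1.3222

Secant update: y_(k+1) = y_k − f(y_k)·(y_k − y_(k-1))/(f(y_k) − f(y_(k-1))).
f(y_0) = 0.392904, f(y_1) = -0.185394
y_2 = 1.180000 - (-0.185394)·(1.180000 - 1.690000)/(-0.185394 - (0.392904)) = 1.343499; f(y_2) = 0.027778
y_3 = 1.343499 - (0.027778)·(1.343499 - 1.180000)/(0.027778 - (-0.185394)) = 1.322194; f(y_3) = 0.001451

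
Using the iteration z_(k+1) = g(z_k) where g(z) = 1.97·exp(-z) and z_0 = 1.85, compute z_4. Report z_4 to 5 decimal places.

1.23828

z_1 = g(1.850000) = 0.309757
z_2 = g(0.309757) = 1.445241
z_3 = g(1.445241) = 0.464308
z_4 = g(0.464308) = 1.238283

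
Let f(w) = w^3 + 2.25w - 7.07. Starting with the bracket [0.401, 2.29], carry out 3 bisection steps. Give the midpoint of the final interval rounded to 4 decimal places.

f(0.401000) = -6.103269, f(2.290000) = 10.091489 (opposite signs)
step 1: m = 1.345500, f(m) = -1.606772 < 0 → root in [1.345500, 2.290000]
step 2: m = 1.817750, f(m) = 3.026174 > 0 → root in [1.345500, 1.817750]
step 3: m = 1.581625, f(m) = 0.445151 > 0 → root in [1.345500, 1.581625]
Midpoint of [1.345500, 1.581625] = 1.463562

1.4636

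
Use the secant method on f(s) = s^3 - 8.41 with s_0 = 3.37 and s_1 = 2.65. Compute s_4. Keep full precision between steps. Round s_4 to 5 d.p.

2.03981

Secant update: s_(k+1) = s_k − f(s_k)·(s_k − s_(k-1))/(f(s_k) − f(s_(k-1))).
f(s_0) = 29.862753, f(s_1) = 10.199625
s_2 = 2.650000 - (10.199625)·(2.650000 - 3.370000)/(10.199625 - (29.862753)) = 2.276523; f(s_2) = 3.388207
s_3 = 2.276523 - (3.388207)·(2.276523 - 2.650000)/(3.388207 - (10.199625)) = 2.090744; f(s_3) = 0.729080
s_4 = 2.090744 - (0.729080)·(2.090744 - 2.276523)/(0.729080 - (3.388207)) = 2.039807; f(s_4) = 0.077254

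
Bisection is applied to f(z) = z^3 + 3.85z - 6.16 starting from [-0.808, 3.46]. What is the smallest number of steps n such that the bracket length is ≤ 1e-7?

Initial width b − a = 3.46 − -0.808 = 4.268000.
After n steps the width is (b−a)/2^n; need (b−a)/2^n ≤ 1e-7.
So n ≥ log₂(4.268000/1e-7) = log₂(42680000.0000) ≈ 25.3471.
Hence n = 26.

26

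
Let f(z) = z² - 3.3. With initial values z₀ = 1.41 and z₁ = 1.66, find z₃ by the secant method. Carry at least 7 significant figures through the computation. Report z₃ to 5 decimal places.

f(z_0) = -1.311900, f(z_1) = -0.544400
z_2 = 1.660000 - (-0.544400)·(1.660000 - 1.410000)/(-0.544400 - (-1.311900)) = 1.837329; f(z_2) = 0.075778
z_3 = 1.837329 - (0.075778)·(1.837329 - 1.660000)/(0.075778 - (-0.544400)) = 1.815662; f(z_3) = -0.003373

1.81566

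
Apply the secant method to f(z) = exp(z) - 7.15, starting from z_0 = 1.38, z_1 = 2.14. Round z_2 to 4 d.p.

1.9133

f(z_0) = -3.175098, f(z_1) = 1.349438
z_2 = 2.140000 - (1.349438)·(2.140000 - 1.380000)/(1.349438 - (-3.175098)) = 1.913331; f(z_2) = -0.374380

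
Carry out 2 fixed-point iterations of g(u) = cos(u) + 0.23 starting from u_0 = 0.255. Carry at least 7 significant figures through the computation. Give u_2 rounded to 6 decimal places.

u_1 = g(0.255000) = 1.197663
u_2 = g(1.197663) = 0.594535

0.594535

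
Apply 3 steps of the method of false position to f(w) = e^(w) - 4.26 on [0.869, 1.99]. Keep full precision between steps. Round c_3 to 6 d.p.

False-position update: c = (a·f(b) − b·f(a))/(f(b) − f(a)); replace the endpoint whose sign matches f(c).
f(0.869000) = -1.875475, f(1.990000) = 3.055534
step 1: c = 1.295365, f(c) = -0.607673 < 0 → new bracket [1.295365, 1.990000]
step 2: c = 1.410594, f(c) = -0.161609 < 0 → new bracket [1.410594, 1.990000]
step 3: c = 1.439700, f(c) = -0.040570 < 0 → new bracket [1.439700, 1.990000]

1.439700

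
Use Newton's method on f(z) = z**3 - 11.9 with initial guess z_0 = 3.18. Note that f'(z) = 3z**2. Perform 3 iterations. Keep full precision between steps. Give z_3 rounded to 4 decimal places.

z_0 = 3.180000: f = 20.257432, f' = 30.337200 → z_1 = 3.180000 - (20.257432)/(30.337200) = 2.512258
z_1 = 2.512258: f = 3.955960, f' = 18.934316 → z_2 = 2.512258 - (3.955960)/(18.934316) = 2.303327
z_2 = 2.303327: f = 0.319875, f' = 15.915945 → z_3 = 2.303327 - (0.319875)/(15.915945) = 2.283229

2.2832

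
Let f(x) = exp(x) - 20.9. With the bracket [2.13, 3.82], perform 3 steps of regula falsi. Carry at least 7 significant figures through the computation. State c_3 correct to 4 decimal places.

2.9979

f(2.130000) = -12.485133, f(3.820000) = 24.704208
step 1: c = 2.697364, f(c) = -6.059447 < 0 → new bracket [2.697364, 3.820000]
step 2: c = 2.918487, f(c) = -2.386751 < 0 → new bracket [2.918487, 3.820000]
step 3: c = 2.997911, f(c) = -0.856374 < 0 → new bracket [2.997911, 3.820000]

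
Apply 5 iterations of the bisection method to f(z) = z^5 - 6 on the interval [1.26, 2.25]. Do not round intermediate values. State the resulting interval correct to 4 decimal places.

f(1.260000) = -2.824203, f(2.250000) = 51.665039 (opposite signs)
step 1: m = 1.755000, f(m) = 10.648902 > 0 → root in [1.260000, 1.755000]
step 2: m = 1.507500, f(m) = 1.785502 > 0 → root in [1.260000, 1.507500]
step 3: m = 1.383750, f(m) = -0.926728 < 0 → root in [1.383750, 1.507500]
step 4: m = 1.445625, f(m) = 0.313617 > 0 → root in [1.383750, 1.445625]
step 5: m = 1.414687, f(m) = -0.333661 < 0 → root in [1.414687, 1.445625]

[1.4147, 1.4456]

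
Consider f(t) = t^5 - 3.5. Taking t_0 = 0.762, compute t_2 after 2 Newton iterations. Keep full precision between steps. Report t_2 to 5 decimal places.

2.16213

Newton update: t ← t − f(t)/f'(t).
f'(t) = 5t^4
t_0 = 0.762000: f = -3.243094, f' = 1.685737 → t_1 = 0.762000 - (-3.243094)/(1.685737) = 2.685843
t_1 = 2.685843: f = 136.266474, f' = 260.191085 → t_2 = 2.685843 - (136.266474)/(260.191085) = 2.162126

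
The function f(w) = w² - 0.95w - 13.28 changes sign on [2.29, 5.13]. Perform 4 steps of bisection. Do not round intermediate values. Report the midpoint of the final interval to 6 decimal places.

4.153750

f(2.290000) = -10.211400, f(5.130000) = 8.163400 (opposite signs)
step 1: m = 3.710000, f(m) = -3.040400 < 0 → root in [3.710000, 5.130000]
step 2: m = 4.420000, f(m) = 2.057400 > 0 → root in [3.710000, 4.420000]
step 3: m = 4.065000, f(m) = -0.617525 < 0 → root in [4.065000, 4.420000]
step 4: m = 4.242500, f(m) = 0.688431 > 0 → root in [4.065000, 4.242500]
Midpoint of [4.065000, 4.242500] = 4.153750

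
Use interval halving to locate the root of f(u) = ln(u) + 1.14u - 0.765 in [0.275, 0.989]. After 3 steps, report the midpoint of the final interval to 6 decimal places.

0.855125

f(0.275000) = -1.742484, f(0.989000) = 0.351399 (opposite signs)
step 1: m = 0.632000, f(m) = -0.503386 < 0 → root in [0.632000, 0.989000]
step 2: m = 0.810500, f(m) = -0.051134 < 0 → root in [0.810500, 0.989000]
step 3: m = 0.899750, f(m) = 0.155077 > 0 → root in [0.810500, 0.899750]
Midpoint of [0.810500, 0.899750] = 0.855125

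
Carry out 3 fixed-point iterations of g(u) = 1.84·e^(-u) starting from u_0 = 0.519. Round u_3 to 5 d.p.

0.99424

u_1 = g(0.519000) = 1.095012
u_2 = g(1.095012) = 0.615545
u_3 = g(0.615545) = 0.994237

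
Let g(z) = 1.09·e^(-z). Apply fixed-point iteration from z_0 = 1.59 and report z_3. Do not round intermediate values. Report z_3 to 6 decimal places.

z_1 = g(1.590000) = 0.222279
z_2 = g(0.222279) = 0.872754
z_3 = g(0.872754) = 0.455401

0.455401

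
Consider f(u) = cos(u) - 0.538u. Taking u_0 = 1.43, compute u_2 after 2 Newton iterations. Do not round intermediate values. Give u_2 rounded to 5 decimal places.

f'(u) = -sin(u) - 0.538
u_0 = 1.430000: f = -0.629008, f' = -1.528105 → u_1 = 1.430000 - (-0.629008)/(-1.528105) = 1.018373
u_1 = 1.018373: f = -0.023134, f' = -1.389256 → u_2 = 1.018373 - (-0.023134)/(-1.389256) = 1.001722

1.00172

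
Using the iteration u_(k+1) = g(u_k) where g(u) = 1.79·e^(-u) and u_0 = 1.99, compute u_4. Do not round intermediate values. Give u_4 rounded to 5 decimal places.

1.15196

u_1 = g(1.990000) = 0.244685
u_2 = g(0.244685) = 1.401483
u_3 = g(1.401483) = 0.440755
u_4 = g(0.440755) = 1.151956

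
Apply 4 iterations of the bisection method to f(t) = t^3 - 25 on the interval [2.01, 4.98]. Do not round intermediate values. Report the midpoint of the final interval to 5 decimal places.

2.84531

f(2.010000) = -16.879399, f(4.980000) = 98.505992 (opposite signs)
step 1: m = 3.495000, f(m) = 17.691512 > 0 → root in [2.010000, 3.495000]
step 2: m = 2.752500, f(m) = -4.146355 < 0 → root in [2.752500, 3.495000]
step 3: m = 3.123750, f(m) = 5.480972 > 0 → root in [2.752500, 3.123750]
step 4: m = 2.938125, f(m) = 0.363595 > 0 → root in [2.752500, 2.938125]
Midpoint of [2.752500, 2.938125] = 2.845313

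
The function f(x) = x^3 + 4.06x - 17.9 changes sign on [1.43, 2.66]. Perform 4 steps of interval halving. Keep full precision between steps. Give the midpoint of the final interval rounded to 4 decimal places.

2.0834

f(1.430000) = -9.169993, f(2.660000) = 11.720696 (opposite signs)
step 1: m = 2.045000, f(m) = -1.045059 < 0 → root in [2.045000, 2.660000]
step 2: m = 2.352500, f(m) = 4.670488 > 0 → root in [2.045000, 2.352500]
step 3: m = 2.198750, f(m) = 1.656785 > 0 → root in [2.045000, 2.198750]
step 4: m = 2.121875, f(m) = 0.268244 > 0 → root in [2.045000, 2.121875]
Midpoint of [2.045000, 2.121875] = 2.083438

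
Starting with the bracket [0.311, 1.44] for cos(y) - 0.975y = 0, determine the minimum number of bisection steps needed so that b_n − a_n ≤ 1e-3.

11

Initial width b − a = 1.44 − 0.311 = 1.129000.
After n steps the width is (b−a)/2^n; need (b−a)/2^n ≤ 1e-3.
So n ≥ log₂(1.129000/1e-3) = log₂(1129.0000) ≈ 10.1408.
Hence n = 11.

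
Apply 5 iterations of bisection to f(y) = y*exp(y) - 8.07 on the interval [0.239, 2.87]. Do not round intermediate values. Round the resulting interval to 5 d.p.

f(0.239000) = -7.766475, f(2.870000) = 42.548242 (opposite signs)
step 1: m = 1.554500, f(m) = -0.712987 < 0 → root in [1.554500, 2.870000]
step 2: m = 2.212250, f(m) = 12.141669 > 0 → root in [1.554500, 2.212250]
step 3: m = 1.883375, f(m) = 4.314434 > 0 → root in [1.554500, 1.883375]
step 4: m = 1.718938, f(m) = 1.519261 > 0 → root in [1.554500, 1.718938]
step 5: m = 1.636719, f(m) = 0.339922 > 0 → root in [1.554500, 1.636719]

[1.55450, 1.63672]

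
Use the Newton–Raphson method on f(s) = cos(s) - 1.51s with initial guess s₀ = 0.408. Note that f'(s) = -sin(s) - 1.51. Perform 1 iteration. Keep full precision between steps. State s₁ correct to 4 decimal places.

0.5663

Newton update: s ← s − f(s)/f'(s).
s_0 = 0.408000: f = 0.301836, f' = -1.906774 → s_1 = 0.408000 - (0.301836)/(-1.906774) = 0.566297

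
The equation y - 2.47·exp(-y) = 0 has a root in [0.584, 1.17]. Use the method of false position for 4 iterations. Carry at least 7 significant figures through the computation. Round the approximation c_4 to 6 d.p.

f(0.584000) = -0.793428, f(1.170000) = 0.403394
step 1: c = 0.972486, f(c) = 0.038476 > 0 → new bracket [0.584000, 0.972486]
step 2: c = 0.954518, f(c) = 0.003575 > 0 → new bracket [0.584000, 0.954518]
step 3: c = 0.952857, f(c) = 0.000331 > 0 → new bracket [0.584000, 0.952857]
step 4: c = 0.952703, f(c) = 0.000031 > 0 → new bracket [0.584000, 0.952703]

0.952703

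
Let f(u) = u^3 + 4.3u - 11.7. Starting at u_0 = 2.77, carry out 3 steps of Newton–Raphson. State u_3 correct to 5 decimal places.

1.65955

Newton update: u ← u − f(u)/f'(u).
f'(u) = 3u^2 + 4.3
u_0 = 2.770000: f = 21.464933, f' = 27.318700 → u_1 = 2.770000 - (21.464933)/(27.318700) = 1.984277
u_1 = 1.984277: f = 4.645193, f' = 16.112065 → u_2 = 1.984277 - (4.645193)/(16.112065) = 1.695972
u_2 = 1.695972: f = 0.470835, f' = 12.928959 → u_3 = 1.695972 - (0.470835)/(12.928959) = 1.659555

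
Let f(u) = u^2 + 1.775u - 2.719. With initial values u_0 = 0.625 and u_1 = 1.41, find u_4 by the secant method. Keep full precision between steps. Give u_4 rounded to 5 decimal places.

f(u_0) = -1.219000, f(u_1) = 1.771850
u_2 = 1.410000 - (1.771850)·(1.410000 - 0.625000)/(1.771850 - (-1.219000)) = 0.944948; f(u_2) = -0.148792
u_3 = 0.944948 - (-0.148792)·(0.944948 - 1.410000)/(-0.148792 - (1.771850)) = 0.980975; f(u_3) = -0.015457
u_4 = 0.980975 - (-0.015457)·(0.980975 - 0.944948)/(-0.015457 - (-0.148792)) = 0.985152; f(u_4) = 0.000168

0.98515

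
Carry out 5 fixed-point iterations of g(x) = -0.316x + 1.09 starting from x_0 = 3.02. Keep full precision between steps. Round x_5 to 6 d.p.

x_1 = g(3.020000) = 0.135680
x_2 = g(0.135680) = 1.047125
x_3 = g(1.047125) = 0.759108
x_4 = g(0.759108) = 0.850122
x_5 = g(0.850122) = 0.821362

0.821362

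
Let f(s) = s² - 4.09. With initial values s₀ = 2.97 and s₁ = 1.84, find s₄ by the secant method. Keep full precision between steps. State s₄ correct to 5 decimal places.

Secant update: s_(k+1) = s_k − f(s_k)·(s_k − s_(k-1))/(f(s_k) − f(s_(k-1))).
f(s_0) = 4.730900, f(s_1) = -0.704400
s_2 = 1.840000 - (-0.704400)·(1.840000 - 2.970000)/(-0.704400 - (4.730900)) = 1.986445; f(s_2) = -0.144037
s_3 = 1.986445 - (-0.144037)·(1.986445 - 1.840000)/(-0.144037 - (-0.704400)) = 2.024087; f(s_3) = 0.006929
s_4 = 2.024087 - (0.006929)·(2.024087 - 1.986445)/(0.006929 - (-0.144037)) = 2.022359; f(s_4) = -0.000062

2.02236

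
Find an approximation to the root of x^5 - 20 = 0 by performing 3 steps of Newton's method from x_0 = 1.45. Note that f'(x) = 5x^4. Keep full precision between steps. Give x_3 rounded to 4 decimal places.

x_0 = 1.450000: f = -13.590266, f' = 22.102531 → x_1 = 1.450000 - (-13.590266)/(22.102531) = 2.064874
x_1 = 2.064874: f = 17.537686, f' = 90.895839 → x_2 = 2.064874 - (17.537686)/(90.895839) = 1.871931
x_2 = 1.871931: f = 2.985251, f' = 61.394492 → x_3 = 1.871931 - (2.985251)/(61.394492) = 1.823307

1.8233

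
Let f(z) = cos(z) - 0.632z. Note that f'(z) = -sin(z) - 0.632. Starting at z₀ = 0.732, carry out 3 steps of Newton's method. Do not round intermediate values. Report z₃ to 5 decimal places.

z_0 = 0.732000: f = 0.281215, f' = -1.300359 → z_1 = 0.732000 - (0.281215)/(-1.300359) = 0.948260
z_1 = 0.948260: f = -0.016202, f' = -1.444402 → z_2 = 0.948260 - (-0.016202)/(-1.444402) = 0.937042
z_2 = 0.937042: f = -0.000037, f' = -1.437810 → z_3 = 0.937042 - (-0.000037)/(-1.437810) = 0.937017

0.93702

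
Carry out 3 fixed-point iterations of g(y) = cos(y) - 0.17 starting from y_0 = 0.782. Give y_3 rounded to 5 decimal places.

0.60254

y_1 = g(0.782000) = 0.539506
y_2 = g(0.539506) = 0.687963
y_3 = g(0.687963) = 0.602541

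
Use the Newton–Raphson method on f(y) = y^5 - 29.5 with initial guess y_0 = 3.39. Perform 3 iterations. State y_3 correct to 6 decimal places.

f'(y) = 5y^4
y_0 = 3.390000: f = 418.211749, f' = 660.341812 → y_1 = 3.390000 - (418.211749)/(660.341812) = 2.756674
y_1 = 2.756674: f = 129.694082, f' = 288.743050 → y_2 = 2.756674 - (129.694082)/(288.743050) = 2.307506
y_2 = 2.307506: f = 35.920555, f' = 141.755978 → y_3 = 2.307506 - (35.920555)/(141.755978) = 2.054109

2.054109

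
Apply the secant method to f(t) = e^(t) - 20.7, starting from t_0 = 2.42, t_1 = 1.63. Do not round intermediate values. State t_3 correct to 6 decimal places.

2.582781

f(t_0) = -9.454141, f(t_1) = -15.596125
t_2 = 1.630000 - (-15.596125)·(1.630000 - 2.420000)/(-15.596125 - (-9.454141)) = 3.636019; f(t_2) = 17.240502
t_3 = 3.636019 - (17.240502)·(3.636019 - 1.630000)/(17.240502 - (-15.596125)) = 2.582781; f(t_3) = -7.466105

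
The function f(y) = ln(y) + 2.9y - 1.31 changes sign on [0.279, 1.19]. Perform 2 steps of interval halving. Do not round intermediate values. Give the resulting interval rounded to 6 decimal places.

f(0.279000) = -1.777443, f(1.190000) = 2.314953 (opposite signs)
step 1: m = 0.734500, f(m) = 0.511485 > 0 → root in [0.279000, 0.734500]
step 2: m = 0.506750, f(m) = -0.520162 < 0 → root in [0.506750, 0.734500]

[0.506750, 0.734500]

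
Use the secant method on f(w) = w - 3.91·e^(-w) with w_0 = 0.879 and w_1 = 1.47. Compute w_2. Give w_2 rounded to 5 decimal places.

1.21346

f(w_0) = -0.744424, f(w_1) = 0.570991
w_2 = 1.470000 - (0.570991)·(1.470000 - 0.879000)/(0.570991 - (-0.744424)) = 1.213461; f(w_2) = 0.051537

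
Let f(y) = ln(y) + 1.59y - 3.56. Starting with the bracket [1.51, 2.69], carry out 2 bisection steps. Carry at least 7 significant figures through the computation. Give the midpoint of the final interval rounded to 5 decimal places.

1.95250

f(1.510000) = -0.746990, f(2.690000) = 1.706641 (opposite signs)
step 1: m = 2.100000, f(m) = 0.520937 > 0 → root in [1.510000, 2.100000]
step 2: m = 1.805000, f(m) = -0.099489 < 0 → root in [1.805000, 2.100000]
Midpoint of [1.805000, 2.100000] = 1.952500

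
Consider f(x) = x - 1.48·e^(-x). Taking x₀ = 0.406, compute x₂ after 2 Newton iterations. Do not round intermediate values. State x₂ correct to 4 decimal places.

f'(x) = 1 + 1.48·e^(-x)
x_0 = 0.406000: f = -0.580139, f' = 1.986139 → x_1 = 0.406000 - (-0.580139)/(1.986139) = 0.698094
x_1 = 0.698094: f = -0.038255, f' = 1.736348 → x_2 = 0.698094 - (-0.038255)/(1.736348) = 0.720126

0.7201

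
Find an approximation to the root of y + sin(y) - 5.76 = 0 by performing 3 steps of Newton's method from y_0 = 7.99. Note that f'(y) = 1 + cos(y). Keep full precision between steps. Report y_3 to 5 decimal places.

-0.31416

Newton update: y ← y − f(y)/f'(y).
y_0 = 7.990000: f = 3.220764, f' = 0.864401 → y_1 = 7.990000 - (3.220764)/(0.864401) = 4.263992
y_1 = 4.263992: f = -2.397151, f' = 0.566478 → y_2 = 4.263992 - (-2.397151)/(0.566478) = 8.495664
y_2 = 8.495664: f = 3.536754, f' = 0.401456 → y_3 = 8.495664 - (3.536754)/(0.401456) = -0.314157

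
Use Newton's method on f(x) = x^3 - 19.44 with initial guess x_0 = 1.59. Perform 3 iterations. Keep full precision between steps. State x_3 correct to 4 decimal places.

2.7051

f'(x) = 3x^2
x_0 = 1.590000: f = -15.420321, f' = 7.584300 → x_1 = 1.590000 - (-15.420321)/(7.584300) = 3.623190
x_1 = 3.623190: f = 28.123438, f' = 39.382512 → x_2 = 3.623190 - (28.123438)/(39.382512) = 2.909080
x_2 = 2.909080: f = 5.178805, f' = 25.388238 → x_3 = 2.909080 - (5.178805)/(25.388238) = 2.705096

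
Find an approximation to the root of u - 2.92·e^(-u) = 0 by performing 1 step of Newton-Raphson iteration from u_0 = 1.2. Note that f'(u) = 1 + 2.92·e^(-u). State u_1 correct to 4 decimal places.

1.0295

u_0 = 1.200000: f = 0.320513, f' = 1.879487 → u_1 = 1.200000 - (0.320513)/(1.879487) = 1.029468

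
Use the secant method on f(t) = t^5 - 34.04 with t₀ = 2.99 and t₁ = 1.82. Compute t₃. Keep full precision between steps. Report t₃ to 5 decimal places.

Secant update: t_(k+1) = t_k − f(t_k)·(t_k − t_(k-1))/(f(t_k) − f(t_(k-1))).
f(t_0) = 204.936910, f(t_1) = -14.070971
t_2 = 1.820000 - (-14.070971)·(1.820000 - 2.990000)/(-14.070971 - (204.936910)) = 1.895171; f(t_2) = -9.592076
t_3 = 1.895171 - (-9.592076)·(1.895171 - 1.820000)/(-9.592076 - (-14.070971)) = 2.056158; f(t_3) = 2.712156

2.05616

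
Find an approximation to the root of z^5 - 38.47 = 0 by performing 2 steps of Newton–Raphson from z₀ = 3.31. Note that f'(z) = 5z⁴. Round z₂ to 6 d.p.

z_0 = 3.310000: f = 358.849581, f' = 600.180636 → z_1 = 3.310000 - (358.849581)/(600.180636) = 2.712097
z_1 = 2.712097: f = 108.262524, f' = 270.514852 → z_2 = 2.712097 - (108.262524)/(270.514852) = 2.311888

2.311888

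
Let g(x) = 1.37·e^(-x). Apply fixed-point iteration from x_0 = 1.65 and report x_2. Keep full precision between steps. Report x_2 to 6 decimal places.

1.053062

x_1 = g(1.650000) = 0.263108
x_2 = g(0.263108) = 1.053062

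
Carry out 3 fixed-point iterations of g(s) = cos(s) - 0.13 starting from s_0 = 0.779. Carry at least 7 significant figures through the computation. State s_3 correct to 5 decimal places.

0.63124

s_1 = g(0.779000) = 0.581616
s_2 = g(0.581616) = 0.705576
s_3 = g(0.705576) = 0.631238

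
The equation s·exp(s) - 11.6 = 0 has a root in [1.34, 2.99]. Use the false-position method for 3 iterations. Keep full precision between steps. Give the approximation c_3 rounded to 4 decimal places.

f(1.340000) = -6.482482, f(2.990000) = 47.858191
step 1: c = 1.536834, f(c) = -4.453959 < 0 → new bracket [1.536834, 2.990000]
step 2: c = 1.660559, f(c) = -2.861715 < 0 → new bracket [1.660559, 2.990000]
step 3: c = 1.735569, f(c) = -1.755584 < 0 → new bracket [1.735569, 2.990000]

1.7356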